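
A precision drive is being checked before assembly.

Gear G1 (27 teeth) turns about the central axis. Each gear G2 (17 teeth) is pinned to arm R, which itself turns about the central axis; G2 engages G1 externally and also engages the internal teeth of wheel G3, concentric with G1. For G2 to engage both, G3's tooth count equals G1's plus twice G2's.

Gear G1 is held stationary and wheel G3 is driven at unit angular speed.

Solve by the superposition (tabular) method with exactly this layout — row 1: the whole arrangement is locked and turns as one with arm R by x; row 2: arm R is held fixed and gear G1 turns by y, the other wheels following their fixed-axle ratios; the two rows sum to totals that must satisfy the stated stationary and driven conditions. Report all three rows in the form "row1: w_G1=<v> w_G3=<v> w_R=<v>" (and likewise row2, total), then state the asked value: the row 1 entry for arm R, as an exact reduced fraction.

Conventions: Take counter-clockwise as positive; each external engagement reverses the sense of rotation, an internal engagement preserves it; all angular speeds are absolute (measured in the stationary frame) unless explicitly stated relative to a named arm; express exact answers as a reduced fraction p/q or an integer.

topology: planetary set — G1 27T / G2 17T / G3 61T, arm = carrier (Willis)
superposition row 1 [locked train]: every member turns x
row 2: sun turns y, ring = −(27/61)·y, arm 0
boundary: total ω_sun = x + y = 0 and total ω_ring = x − (27/61)·y = 1  ⇒  y = -61/88, x = 61/88
row 2 ring = −(27/61)·(-61/88) = 27/88
totals (row 1 + row 2): sun 61/88 + (-61/88) = 0, ring 61/88 + 27/88 = 1, arm 61/88 + 0 = 61/88
asked cell (row1, arm) = 61/88

row1: w_G1=61/88 w_G3=61/88 w_R=61/88
row2: w_G1=-61/88 w_G3=27/88 w_R=0
total: w_G1=0 w_G3=1 w_R=61/88
asked value: 61/88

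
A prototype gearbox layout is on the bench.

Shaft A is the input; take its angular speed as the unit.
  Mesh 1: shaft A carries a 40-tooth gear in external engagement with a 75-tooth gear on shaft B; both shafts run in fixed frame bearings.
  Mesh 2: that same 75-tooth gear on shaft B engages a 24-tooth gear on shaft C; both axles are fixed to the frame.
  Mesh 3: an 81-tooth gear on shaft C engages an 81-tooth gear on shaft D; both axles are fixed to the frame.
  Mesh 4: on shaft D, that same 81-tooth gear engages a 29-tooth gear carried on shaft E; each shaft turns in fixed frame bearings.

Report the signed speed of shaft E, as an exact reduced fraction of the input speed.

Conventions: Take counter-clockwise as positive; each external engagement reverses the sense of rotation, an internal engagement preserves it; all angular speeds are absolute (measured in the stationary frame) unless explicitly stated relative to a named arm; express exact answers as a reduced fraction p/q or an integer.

4-mesh fixed-axis compound train (all bearings frame-fixed)
mesh 1 [40T→75T]: |ω|/ω_in = 1×40/75 = 8/15, sense flips to −
mesh 2 [75T→24T]: |ω|/ω_in = (8/15)×75/24 = 5/3, sense flips to +
mesh 3 [81T→81T]: |ω|/ω_in = (5/3)×81/81 = 5/3, sense flips to −
mesh 4 [81T→29T]: |ω|/ω_in = (5/3)×81/29 = 135/29, sense flips to +
signed output speed (× input speed) = 135/29

135/29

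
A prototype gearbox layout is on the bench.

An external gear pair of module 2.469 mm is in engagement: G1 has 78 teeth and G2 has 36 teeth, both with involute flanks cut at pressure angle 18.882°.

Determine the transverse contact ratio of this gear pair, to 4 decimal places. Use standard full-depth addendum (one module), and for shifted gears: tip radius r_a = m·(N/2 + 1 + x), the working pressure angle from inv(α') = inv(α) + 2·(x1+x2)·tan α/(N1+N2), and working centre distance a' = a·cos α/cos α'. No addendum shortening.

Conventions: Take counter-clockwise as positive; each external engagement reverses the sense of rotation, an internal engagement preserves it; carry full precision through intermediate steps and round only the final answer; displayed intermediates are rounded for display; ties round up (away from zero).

class = single-mesh tooth geometry [involute pair 78T × 36T, m = 2.469]
base radii: r_b1 = 91.109300, r_b2 = 42.050446
tip radii: r_a1 = 98.760000, r_a2 = 46.911000
no profile shift: α' = α, a' = a
action lengths: √(r_a1²−r_b1²) = 38.113425, √(r_a2²−r_b2²) = 20.794276
base pitch p_b = π·m·cos α = 7.339187
CR = (38.113425 + 20.794276 − 140.733000·sin 18.88200°)/7.339187 = 1.820864
contact ratio ≈ 1.8209

1.8209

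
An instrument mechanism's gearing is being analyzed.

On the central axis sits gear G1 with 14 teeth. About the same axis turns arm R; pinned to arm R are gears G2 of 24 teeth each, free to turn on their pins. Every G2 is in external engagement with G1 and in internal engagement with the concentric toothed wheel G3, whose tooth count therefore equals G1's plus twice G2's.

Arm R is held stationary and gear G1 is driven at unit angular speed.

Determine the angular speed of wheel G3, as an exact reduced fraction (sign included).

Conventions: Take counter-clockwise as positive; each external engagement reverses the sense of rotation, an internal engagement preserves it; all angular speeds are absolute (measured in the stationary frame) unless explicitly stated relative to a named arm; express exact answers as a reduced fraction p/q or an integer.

-7/31

planetary set (14T centre, 24T on arm, 62T internal) — Willis relation
ring teeth: 14 + 2·24 = 62
14(ω_sun−ω_arm) = −62(ω_ring−ω_arm),  ω_arm = 0, ω_sun = 1
ω_ring = 0 − (14/62)(1−0) = -7/31
exact speed ratio = -7/31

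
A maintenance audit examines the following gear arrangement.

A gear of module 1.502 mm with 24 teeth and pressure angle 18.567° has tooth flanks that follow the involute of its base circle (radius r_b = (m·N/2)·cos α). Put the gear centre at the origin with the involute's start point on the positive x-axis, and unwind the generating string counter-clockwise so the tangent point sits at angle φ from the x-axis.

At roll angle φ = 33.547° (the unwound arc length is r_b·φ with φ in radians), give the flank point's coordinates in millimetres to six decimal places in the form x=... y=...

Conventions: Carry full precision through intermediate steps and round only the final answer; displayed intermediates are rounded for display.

single-mesh involute tooth geometry (24T wheel at module 1.502)
pitch radius r_p = m·N/2 = 1.502·24/2 = 18.024000
base radius r_b = r_p·cos α = 18.024000·cos 18.567° = 17.085886
roll angle φ = 33.547° = 0.58550560 rad
x = r_b·(cos φ + φ·sin φ) = 19.768291
y = r_b·(sin φ − φ·cos φ) = 1.104453

x=19.768291 y=1.104453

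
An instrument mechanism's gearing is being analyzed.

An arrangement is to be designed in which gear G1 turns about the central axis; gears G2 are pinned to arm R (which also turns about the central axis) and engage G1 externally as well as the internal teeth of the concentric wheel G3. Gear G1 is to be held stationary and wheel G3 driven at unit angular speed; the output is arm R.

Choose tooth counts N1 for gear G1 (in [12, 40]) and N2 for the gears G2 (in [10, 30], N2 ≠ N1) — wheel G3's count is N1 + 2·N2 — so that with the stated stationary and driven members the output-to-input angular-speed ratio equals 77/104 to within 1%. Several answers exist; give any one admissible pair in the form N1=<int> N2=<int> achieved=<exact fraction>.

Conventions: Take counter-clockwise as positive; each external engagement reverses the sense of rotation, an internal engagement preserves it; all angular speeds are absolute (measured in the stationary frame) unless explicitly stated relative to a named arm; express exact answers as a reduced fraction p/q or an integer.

N1=27 N2=25 achieved=77/104

topology: planetary set — design target 77/104, arm = carrier (Willis)
Willis with ω_sun = 0: ω_arm/ω_ring = N3/(N1+N3); set equal to 77/104  ⇒  N3/N1 = (77/104)/(1 − 77/104) = 77/27
N3 = N1 + 2·N2  ⇒  N2/N1 = (N3/N1 − 1)/2 = (77/27 − 1)/2 = 25/27
smallest multiple with N1 ≥ 12 and N2 ≥ 10: k = 1  ⇒  N1 = 1·27 = 27, N2 = 1·25 = 25 (N1 ≤ 40, N2 ≤ 30, N2 ≠ N1 ✓), N3 = 27 + 2·25 = 77
check: N3/(N1+N3) with N1 = 27, N3 = 77 gives 77/104; |achieved − target| = 0 ≤ 77/10400 ✓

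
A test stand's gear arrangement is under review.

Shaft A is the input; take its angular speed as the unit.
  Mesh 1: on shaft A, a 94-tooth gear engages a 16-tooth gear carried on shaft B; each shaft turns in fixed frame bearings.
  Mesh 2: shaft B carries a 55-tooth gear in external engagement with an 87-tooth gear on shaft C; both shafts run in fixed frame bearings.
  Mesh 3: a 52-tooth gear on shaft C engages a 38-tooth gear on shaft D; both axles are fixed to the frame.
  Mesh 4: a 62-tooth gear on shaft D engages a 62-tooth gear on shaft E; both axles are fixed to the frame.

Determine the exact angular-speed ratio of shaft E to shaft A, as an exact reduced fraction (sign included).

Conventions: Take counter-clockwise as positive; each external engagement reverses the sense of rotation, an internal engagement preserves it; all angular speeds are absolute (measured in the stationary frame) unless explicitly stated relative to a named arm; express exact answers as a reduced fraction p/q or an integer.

class = fixed-axis compound train [4 meshes; 4 ratios multiply, 4 sense flips]
mesh 1 [94T→16T]: running ratio 47/8, sense −
mesh 2 [55T→87T]: running ratio 2585/696, sense +
mesh 3 [52T→38T]: running ratio 33605/6612, sense −
mesh 4 [62T→62T]: running ratio 33605/6612, sense +
ω_out/ω_in = 33605/6612

33605/6612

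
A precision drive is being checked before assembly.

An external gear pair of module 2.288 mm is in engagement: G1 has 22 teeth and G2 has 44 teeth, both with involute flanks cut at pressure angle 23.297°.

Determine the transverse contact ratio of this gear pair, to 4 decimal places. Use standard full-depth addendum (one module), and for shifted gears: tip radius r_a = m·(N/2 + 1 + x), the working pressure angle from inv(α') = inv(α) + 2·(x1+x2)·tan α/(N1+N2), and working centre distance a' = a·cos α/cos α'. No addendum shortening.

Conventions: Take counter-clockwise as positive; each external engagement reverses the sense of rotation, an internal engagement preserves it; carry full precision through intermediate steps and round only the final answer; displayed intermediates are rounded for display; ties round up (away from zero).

class = single-mesh tooth geometry [involute pair 22T × 44T, m = 2.288]
base radii: r_b1 = 23.115980, r_b2 = 46.231959
tip radii: r_a1 = 27.456000, r_a2 = 52.624000
no profile shift: α' = α, a' = a
action lengths: √(r_a1²−r_b1²) = 14.814973, √(r_a2²−r_b2²) = 25.137448
base pitch p_b = π·m·cos α = 6.601908
CR = (14.814973 + 25.137448 − 75.504000·sin 23.29700°)/6.601908 = 1.528465
contact ratio ≈ 1.5285

1.5285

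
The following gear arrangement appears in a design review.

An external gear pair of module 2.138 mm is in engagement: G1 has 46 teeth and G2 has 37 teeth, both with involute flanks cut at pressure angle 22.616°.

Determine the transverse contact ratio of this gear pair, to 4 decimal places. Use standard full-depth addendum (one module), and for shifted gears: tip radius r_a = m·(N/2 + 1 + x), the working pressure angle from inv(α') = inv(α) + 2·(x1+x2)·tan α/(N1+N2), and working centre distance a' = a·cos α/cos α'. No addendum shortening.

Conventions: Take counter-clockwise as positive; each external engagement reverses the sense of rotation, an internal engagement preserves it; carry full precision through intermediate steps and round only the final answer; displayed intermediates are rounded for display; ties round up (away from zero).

1.6017

class = single-mesh tooth geometry [involute pair 46T × 37T, m = 2.138]
base radii: r_b1 = 45.392660, r_b2 = 36.511488
tip radii: r_a1 = 51.312000, r_a2 = 41.691000
no profile shift: α' = α, a' = a
action lengths: √(r_a1²−r_b1²) = 23.925462, √(r_a2²−r_b2²) = 20.125873
base pitch p_b = π·m·cos α = 6.200228
CR = (23.925462 + 20.125873 − 88.727000·sin 22.61600°)/6.200228 = 1.601730
contact ratio ≈ 1.6017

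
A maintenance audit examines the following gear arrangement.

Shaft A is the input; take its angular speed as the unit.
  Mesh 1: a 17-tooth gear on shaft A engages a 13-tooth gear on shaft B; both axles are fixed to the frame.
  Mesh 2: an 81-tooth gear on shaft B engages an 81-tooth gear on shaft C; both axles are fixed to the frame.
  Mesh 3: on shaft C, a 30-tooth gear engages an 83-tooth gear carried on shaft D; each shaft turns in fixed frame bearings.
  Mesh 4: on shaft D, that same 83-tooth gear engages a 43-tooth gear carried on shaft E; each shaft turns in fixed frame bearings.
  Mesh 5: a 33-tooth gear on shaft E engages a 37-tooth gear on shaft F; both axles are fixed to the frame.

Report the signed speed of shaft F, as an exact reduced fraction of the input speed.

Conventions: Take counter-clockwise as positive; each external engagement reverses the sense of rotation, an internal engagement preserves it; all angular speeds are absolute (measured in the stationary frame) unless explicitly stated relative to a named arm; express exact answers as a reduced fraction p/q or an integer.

5-mesh fixed-axis compound train (all bearings frame-fixed)
mesh 1 [17T→13T]: |ω|/ω_in = 1×17/13 = 17/13, sense flips to −
mesh 2 [81T→81T]: |ω|/ω_in = (17/13)×81/81 = 17/13, sense flips to +
mesh 3 [30T→83T]: |ω|/ω_in = (17/13)×30/83 = 510/1079, sense flips to −
mesh 4 [83T→43T]: |ω|/ω_in = (510/1079)×83/43 = 510/559, sense flips to +
mesh 5 [33T→37T]: |ω|/ω_in = (510/559)×33/37 = 16830/20683, sense flips to −
signed output speed (× input speed) = -16830/20683

-16830/20683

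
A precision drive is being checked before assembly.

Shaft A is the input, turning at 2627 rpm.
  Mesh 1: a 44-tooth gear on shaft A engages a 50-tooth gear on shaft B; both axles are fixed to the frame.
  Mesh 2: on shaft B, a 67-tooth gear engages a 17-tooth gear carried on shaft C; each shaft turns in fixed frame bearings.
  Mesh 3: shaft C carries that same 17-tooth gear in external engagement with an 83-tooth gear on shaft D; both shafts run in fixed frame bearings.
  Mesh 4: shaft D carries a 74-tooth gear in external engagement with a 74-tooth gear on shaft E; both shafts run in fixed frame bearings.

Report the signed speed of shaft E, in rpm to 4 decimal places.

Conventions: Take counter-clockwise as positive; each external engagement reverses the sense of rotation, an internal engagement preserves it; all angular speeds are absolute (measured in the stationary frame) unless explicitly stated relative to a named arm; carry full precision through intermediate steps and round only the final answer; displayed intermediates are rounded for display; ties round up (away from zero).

+1866.1195 rpm

4-mesh fixed-axis compound train (all bearings frame-fixed)
mesh 1 [44T→50T]: ω = 2627.0000×44/50 = 2311.7600 rpm, sense flips to −
mesh 2 [67T→17T]: ω = 2311.7600×67/17 = 9111.0541 rpm, sense flips to +
mesh 3 [17T→83T]: ω = 9111.0541×17/83 = 1866.1195 rpm, sense flips to −
mesh 4 [74T→74T]: ω = 1866.1195×74/74 = 1866.1195 rpm, sense flips to +
signed output speed = +1866.1195 rpm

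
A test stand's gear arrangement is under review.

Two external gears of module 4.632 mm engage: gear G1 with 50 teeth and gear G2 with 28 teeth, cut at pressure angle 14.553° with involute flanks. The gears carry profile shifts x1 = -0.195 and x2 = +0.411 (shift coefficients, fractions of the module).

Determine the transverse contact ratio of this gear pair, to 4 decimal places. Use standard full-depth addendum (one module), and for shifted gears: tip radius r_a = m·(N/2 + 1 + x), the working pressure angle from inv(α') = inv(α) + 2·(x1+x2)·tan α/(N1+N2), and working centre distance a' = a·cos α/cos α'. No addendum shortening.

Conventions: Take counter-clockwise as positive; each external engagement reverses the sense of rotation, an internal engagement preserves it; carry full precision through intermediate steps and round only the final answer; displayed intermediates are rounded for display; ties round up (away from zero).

single-mesh involute tooth geometry (50T engaging 28T at module 4.632)
base radii: r_b1 = 112.084629, r_b2 = 62.767392
tip radii: r_a1 = 119.528760, r_a2 = 71.383752
inv(α') = inv(14.553°) + 2·(-0.195+0.411)·tan α/(50+28) = 0.00704476  ⇒  α' = 15.68121°
a' = a·cos α / cos α' = 180.6480·cos 14.553°/cos 15.68121° = 181.611526
action lengths: √(r_a1²−r_b1²) = 41.523012, √(r_a2²−r_b2²) = 33.998449
base pitch p_b = π·m·cos α = 14.084970
CR = (41.523012 + 33.998449 − 181.611526·sin 15.68121°)/14.084970 = 1.876797
contact ratio ≈ 1.8768

1.8768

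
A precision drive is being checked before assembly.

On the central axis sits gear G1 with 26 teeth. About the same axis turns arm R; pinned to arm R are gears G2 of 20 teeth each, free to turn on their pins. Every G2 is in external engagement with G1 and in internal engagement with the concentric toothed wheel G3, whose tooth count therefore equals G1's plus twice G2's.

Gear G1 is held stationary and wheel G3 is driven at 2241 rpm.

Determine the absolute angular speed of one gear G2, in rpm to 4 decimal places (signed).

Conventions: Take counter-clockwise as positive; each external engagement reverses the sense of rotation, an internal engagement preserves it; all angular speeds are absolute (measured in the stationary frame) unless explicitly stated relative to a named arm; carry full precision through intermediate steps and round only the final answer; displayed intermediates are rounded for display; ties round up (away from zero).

+3697.6500 rpm

recognized (axles ride arm R): planetary set, 26/20/66 teeth
normalise by the input: solve with ω_ring = 1, then scale by 2241 rpm
ring teeth: 26 + 2·20 = 66
26(ω_sun−ω_arm) = −66(ω_ring−ω_arm),  ω_sun = 0, ω_ring = 1
26(0−ω_arm) = −66(1−ω_arm)  ⇒  92·ω_arm = 66  ⇒  ω_arm = 33/46
sun–planet mesh: 26·(0−33/46) = −20·(ω_p−ω_arm)  ⇒  ω_p−ω_arm = 429/460
ω_p = 33/46 + 429/460 = 33/20
scale: ω_p = 33/20 × 2241 rpm = +3697.6500 rpm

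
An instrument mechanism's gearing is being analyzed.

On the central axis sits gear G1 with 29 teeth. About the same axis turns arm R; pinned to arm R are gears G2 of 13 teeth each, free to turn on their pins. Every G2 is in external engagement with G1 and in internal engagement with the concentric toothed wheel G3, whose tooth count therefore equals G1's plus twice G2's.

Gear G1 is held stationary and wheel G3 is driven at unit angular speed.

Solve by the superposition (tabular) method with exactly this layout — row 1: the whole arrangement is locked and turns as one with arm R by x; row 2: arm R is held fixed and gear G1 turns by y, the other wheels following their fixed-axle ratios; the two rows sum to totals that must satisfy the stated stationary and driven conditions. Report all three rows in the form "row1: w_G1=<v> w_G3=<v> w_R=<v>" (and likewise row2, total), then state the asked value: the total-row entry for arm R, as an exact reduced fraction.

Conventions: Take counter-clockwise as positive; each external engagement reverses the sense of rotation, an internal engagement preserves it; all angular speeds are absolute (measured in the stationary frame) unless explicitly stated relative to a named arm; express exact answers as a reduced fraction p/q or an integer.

row1: w_G1=55/84 w_G3=55/84 w_R=55/84
row2: w_G1=-55/84 w_G3=29/84 w_R=0
total: w_G1=0 w_G3=1 w_R=55/84
asked value: 55/84

planetary set (29T centre, 13T on arm, 55T internal) — Willis relation
row 1 — lock + rotate with arm: ω_sun = ω_ring = ω_arm = x
row 2 — arm fixed, fixed-axis ratios: sun y, ring −(29/55)·y, arm 0
boundary: total ω_sun = x + y = 0 and total ω_ring = x − (29/55)·y = 1  ⇒  y = -55/84, x = 55/84
row 2 ring = −(29/55)·(-55/84) = 29/84
totals (row 1 + row 2): sun 55/84 + (-55/84) = 0, ring 55/84 + 29/84 = 1, arm 55/84 + 0 = 55/84
asked cell (total, arm) = 55/84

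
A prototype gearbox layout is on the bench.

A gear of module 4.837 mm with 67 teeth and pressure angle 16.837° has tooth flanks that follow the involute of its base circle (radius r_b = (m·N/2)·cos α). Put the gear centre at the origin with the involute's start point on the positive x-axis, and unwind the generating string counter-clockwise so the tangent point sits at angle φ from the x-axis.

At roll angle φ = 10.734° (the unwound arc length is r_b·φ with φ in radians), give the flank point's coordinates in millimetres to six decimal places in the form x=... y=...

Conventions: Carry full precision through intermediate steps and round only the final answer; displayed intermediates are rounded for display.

class = single-mesh tooth geometry [base-circle involute, m = 4.837, 67T]
pitch radius r_p = m·N/2 = 4.837·67/2 = 162.039500
base radius r_b = r_p·cos α = 162.039500·cos 16.837° = 155.093296
roll angle φ = 10.734° = 0.18734364 rad
x = r_b·(cos φ + φ·sin φ) = 157.791165
y = r_b·(sin φ − φ·cos φ) = 0.338738

x=157.791165 y=0.338738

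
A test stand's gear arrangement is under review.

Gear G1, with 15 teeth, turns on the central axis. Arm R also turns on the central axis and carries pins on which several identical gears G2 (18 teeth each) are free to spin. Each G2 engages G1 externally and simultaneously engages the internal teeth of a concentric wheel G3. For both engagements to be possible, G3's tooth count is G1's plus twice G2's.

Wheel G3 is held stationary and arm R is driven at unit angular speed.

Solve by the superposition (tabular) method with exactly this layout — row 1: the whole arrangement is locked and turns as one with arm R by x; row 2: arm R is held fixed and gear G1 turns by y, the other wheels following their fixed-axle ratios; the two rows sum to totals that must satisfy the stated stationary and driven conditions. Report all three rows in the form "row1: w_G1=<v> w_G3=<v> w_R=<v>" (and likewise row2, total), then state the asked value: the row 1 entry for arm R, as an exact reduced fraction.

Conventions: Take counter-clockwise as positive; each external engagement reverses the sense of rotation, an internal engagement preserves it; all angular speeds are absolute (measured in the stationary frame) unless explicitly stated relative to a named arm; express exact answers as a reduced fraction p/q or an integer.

row1: w_G1=1 w_G3=1 w_R=1
row2: w_G1=17/5 w_G3=-1 w_R=0
total: w_G1=22/5 w_G3=0 w_R=1
asked value: 1

class = planetary set [G3 = 15+2·18 = 51; Willis about the carrier]
row 1 — lock + rotate with arm: ω_sun = ω_ring = ω_arm = x
row 2: sun turns y, ring = −(15/51)·y, arm 0
boundary: total ω_ring = x − (15/51)·y = 0 and total ω_arm = x = 1  ⇒  y = 17/5, x = 1
row 2 ring = −(15/51)·17/5 = -1
totals (row 1 + row 2): sun 1 + 17/5 = 22/5, ring 1 + (-1) = 0, arm 1 + 0 = 1
asked cell (row1, arm) = 1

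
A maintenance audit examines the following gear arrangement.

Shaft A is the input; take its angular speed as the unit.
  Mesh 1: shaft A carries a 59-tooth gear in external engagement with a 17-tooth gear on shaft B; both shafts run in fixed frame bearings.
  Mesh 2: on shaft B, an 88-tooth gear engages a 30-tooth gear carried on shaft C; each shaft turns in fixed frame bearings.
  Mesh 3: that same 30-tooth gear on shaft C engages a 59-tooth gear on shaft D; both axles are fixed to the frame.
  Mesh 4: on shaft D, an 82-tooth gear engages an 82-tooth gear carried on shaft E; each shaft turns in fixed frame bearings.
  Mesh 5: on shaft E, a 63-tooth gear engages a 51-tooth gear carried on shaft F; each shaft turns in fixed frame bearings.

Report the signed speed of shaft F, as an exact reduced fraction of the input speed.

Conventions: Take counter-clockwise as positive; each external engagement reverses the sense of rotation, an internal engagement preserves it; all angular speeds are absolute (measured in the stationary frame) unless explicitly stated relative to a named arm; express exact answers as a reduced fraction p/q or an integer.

-1848/289

5-mesh fixed-axis compound train (all bearings frame-fixed)
mesh 1 [59T→17T]: |ω|/ω_in = 1×59/17 = 59/17, sense flips to −
mesh 2 [88T→30T]: |ω|/ω_in = (59/17)×88/30 = 2596/255, sense flips to +
mesh 3 [30T→59T]: |ω|/ω_in = (2596/255)×30/59 = 88/17, sense flips to −
mesh 4 [82T→82T]: |ω|/ω_in = (88/17)×82/82 = 88/17, sense flips to +
mesh 5 [63T→51T]: |ω|/ω_in = (88/17)×63/51 = 1848/289, sense flips to −
signed output speed (× input speed) = -1848/289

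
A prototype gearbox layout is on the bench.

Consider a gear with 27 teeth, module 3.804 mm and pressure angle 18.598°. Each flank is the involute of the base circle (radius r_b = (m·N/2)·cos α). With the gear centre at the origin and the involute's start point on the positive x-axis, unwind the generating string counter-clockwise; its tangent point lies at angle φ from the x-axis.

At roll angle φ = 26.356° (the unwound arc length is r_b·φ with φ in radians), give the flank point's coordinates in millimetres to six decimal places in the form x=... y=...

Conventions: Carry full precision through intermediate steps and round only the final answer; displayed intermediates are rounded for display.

x=53.552552 y=1.546014

topology: single-mesh involute geometry — m = 3.804, N = 27
pitch radius r_p = m·N/2 = 3.804·27/2 = 51.354000
base radius r_b = r_p·cos α = 51.354000·cos 18.598° = 48.672271
roll angle φ = 26.356° = 0.45999898 rad
x = r_b·(cos φ + φ·sin φ) = 53.552552
y = r_b·(sin φ − φ·cos φ) = 1.546014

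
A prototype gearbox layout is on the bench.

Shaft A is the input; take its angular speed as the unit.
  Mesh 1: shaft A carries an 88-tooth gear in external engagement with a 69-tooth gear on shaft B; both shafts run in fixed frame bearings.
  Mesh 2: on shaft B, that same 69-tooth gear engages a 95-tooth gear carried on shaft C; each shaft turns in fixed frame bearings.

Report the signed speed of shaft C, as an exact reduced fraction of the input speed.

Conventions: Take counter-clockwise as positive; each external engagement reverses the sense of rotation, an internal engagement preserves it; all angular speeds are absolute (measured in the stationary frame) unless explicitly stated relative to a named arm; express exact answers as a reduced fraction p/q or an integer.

88/95

2-mesh fixed-axis compound train (all bearings frame-fixed)
mesh 1 [88T→69T]: |ω|/ω_in = 1×88/69 = 88/69, sense flips to −
mesh 2 [69T→95T]: |ω|/ω_in = (88/69)×69/95 = 88/95, sense flips to +
signed output speed (× input speed) = 88/95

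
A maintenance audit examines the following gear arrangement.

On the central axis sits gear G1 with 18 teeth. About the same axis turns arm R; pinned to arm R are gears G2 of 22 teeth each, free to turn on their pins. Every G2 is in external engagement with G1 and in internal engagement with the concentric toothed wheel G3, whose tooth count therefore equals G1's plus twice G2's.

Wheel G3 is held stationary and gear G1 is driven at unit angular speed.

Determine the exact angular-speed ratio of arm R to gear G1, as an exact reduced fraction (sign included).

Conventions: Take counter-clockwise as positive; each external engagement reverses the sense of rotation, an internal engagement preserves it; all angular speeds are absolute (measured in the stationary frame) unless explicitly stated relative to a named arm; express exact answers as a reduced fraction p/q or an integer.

class = planetary set [G3 = 18+2·22 = 62; Willis about the carrier]
ring teeth: 18 + 2·22 = 62
18(ω_sun−ω_arm) = −62(ω_ring−ω_arm),  ω_ring = 0, ω_sun = 1
18(1−ω_arm) = −62(0−ω_arm)  ⇒  80·ω_arm = 18  ⇒  ω_arm = 9/40
ω_out/ω_in = 9/40

9/40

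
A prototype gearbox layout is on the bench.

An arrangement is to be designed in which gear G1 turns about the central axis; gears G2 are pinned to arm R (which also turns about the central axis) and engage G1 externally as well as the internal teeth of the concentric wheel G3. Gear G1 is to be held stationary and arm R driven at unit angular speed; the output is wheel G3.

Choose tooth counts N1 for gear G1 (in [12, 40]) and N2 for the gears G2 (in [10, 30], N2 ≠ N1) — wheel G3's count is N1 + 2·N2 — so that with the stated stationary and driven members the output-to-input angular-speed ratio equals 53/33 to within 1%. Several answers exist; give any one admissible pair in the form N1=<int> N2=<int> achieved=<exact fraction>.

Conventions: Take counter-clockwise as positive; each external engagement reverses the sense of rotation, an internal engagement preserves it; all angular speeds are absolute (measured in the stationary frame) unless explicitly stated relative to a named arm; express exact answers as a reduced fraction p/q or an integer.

class = planetary set [ratio 53/33 wanted; Willis about the carrier]
Willis with ω_sun = 0: ω_ring/ω_arm = (N1+N3)/N3; set equal to 53/33  ⇒  N3/N1 = 1/(53/33 − 1) = 33/20
N3 = N1 + 2·N2  ⇒  N2/N1 = (N3/N1 − 1)/2 = (33/20 − 1)/2 = 13/40
smallest multiple with N1 ≥ 12 and N2 ≥ 10: k = 1  ⇒  N1 = 1·40 = 40, N2 = 1·13 = 13 (N1 ≤ 40, N2 ≤ 30, N2 ≠ N1 ✓), N3 = 40 + 2·13 = 66
check: (N1+N3)/N3 with N1 = 40, N3 = 66 gives 53/33; |achieved − target| = 0 ≤ 53/3300 ✓

N1=40 N2=13 achieved=53/33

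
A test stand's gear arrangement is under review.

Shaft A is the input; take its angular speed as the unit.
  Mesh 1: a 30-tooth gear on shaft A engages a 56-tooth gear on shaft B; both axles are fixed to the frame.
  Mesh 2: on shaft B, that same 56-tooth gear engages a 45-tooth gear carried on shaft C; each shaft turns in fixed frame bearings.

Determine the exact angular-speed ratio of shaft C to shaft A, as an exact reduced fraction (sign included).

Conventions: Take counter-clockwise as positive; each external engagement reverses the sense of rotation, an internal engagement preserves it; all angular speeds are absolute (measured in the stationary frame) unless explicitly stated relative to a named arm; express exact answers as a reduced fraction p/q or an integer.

2/3

class = fixed-axis compound train [2 meshes; 2 ratios multiply, 2 sense flips]
mesh 1 [30T→56T]: running ratio 15/28, sense −
mesh 2 [56T→45T]: running ratio 2/3, sense +
ω_out/ω_in = 2/3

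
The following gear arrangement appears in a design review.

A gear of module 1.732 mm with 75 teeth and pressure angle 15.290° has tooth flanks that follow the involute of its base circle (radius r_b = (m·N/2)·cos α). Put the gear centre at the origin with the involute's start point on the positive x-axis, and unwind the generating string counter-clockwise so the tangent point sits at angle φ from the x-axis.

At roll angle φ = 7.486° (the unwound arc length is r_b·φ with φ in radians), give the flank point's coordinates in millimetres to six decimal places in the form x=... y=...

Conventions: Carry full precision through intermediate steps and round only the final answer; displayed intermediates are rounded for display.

topology: single-mesh involute geometry — m = 1.732, N = 75
pitch radius r_p = m·N/2 = 1.732·75/2 = 64.950000
base radius r_b = r_p·cos α = 64.950000·cos 15.290° = 62.650995
roll angle φ = 7.486° = 0.13065535 rad
x = r_b·(cos φ + φ·sin φ) = 63.183467
y = r_b·(sin φ − φ·cos φ) = 0.046499

x=63.183467 y=0.046499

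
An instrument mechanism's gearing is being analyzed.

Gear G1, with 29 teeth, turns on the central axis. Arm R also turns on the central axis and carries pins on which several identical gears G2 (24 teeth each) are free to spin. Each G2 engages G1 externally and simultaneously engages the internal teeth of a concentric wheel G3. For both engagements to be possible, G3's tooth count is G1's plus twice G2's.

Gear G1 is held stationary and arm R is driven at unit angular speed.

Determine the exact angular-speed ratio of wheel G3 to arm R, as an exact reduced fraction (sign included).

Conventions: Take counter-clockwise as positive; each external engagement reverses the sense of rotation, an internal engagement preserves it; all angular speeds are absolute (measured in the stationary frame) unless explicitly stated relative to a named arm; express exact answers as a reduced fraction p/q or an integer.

106/77

class = planetary set [G3 = 29+2·24 = 77; Willis about the carrier]
ring teeth: 29 + 2·24 = 77
29(ω_sun−ω_arm) = −77(ω_ring−ω_arm),  ω_sun = 0, ω_arm = 1
ω_ring = 1 − (29/77)(0−1) = 106/77
ω_out/ω_in = 106/77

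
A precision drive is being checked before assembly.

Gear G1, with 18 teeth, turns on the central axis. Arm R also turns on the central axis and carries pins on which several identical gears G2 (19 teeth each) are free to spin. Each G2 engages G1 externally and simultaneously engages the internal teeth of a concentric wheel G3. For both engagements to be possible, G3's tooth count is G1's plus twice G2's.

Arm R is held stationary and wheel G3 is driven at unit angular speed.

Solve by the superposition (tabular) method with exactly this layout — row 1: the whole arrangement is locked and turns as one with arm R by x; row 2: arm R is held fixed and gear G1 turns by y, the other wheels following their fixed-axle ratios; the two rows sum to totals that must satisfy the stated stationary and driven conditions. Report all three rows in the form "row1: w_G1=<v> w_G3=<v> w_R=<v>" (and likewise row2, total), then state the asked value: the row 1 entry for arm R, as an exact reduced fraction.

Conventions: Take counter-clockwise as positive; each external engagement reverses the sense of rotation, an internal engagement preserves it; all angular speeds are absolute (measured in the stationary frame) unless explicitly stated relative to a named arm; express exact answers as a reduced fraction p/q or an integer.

class = planetary set [G3 = 18+2·19 = 56; Willis about the carrier]
row 1 — lock + rotate with arm: ω_sun = ω_ring = ω_arm = x
row 2 — arm fixed, fixed-axis ratios: sun y, ring −(18/56)·y, arm 0
boundary: total ω_arm = x = 0 and total ω_ring = x − (18/56)·y = 1  ⇒  y = -28/9, x = 0
row 2 ring = −(18/56)·(-28/9) = 1
totals (row 1 + row 2): sun 0 + (-28/9) = -28/9, ring 0 + 1 = 1, arm 0 + 0 = 0
asked cell (row1, arm) = 0

row1: w_G1=0 w_G3=0 w_R=0
row2: w_G1=-28/9 w_G3=1 w_R=0
total: w_G1=-28/9 w_G3=1 w_R=0
asked value: 0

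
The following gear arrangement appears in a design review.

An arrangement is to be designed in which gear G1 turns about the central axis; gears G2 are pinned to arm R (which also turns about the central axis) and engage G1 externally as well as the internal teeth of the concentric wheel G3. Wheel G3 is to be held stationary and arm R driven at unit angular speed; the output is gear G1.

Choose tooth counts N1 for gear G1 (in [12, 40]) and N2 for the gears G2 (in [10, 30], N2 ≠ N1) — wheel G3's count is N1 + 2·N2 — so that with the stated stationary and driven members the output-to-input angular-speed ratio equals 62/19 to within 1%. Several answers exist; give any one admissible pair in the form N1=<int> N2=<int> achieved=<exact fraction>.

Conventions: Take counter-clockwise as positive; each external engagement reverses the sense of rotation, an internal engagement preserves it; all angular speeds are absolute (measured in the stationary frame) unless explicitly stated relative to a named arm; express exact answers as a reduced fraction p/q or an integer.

class = planetary set [ratio 62/19 wanted; Willis about the carrier]
Willis with ω_ring = 0: ω_sun/ω_arm = (N1+N3)/N1; set equal to 62/19  ⇒  N3/N1 = 62/19 − 1 = 43/19
N3 = N1 + 2·N2  ⇒  N2/N1 = (N3/N1 − 1)/2 = (43/19 − 1)/2 = 12/19
smallest multiple with N1 ≥ 12 and N2 ≥ 10: k = 1  ⇒  N1 = 1·19 = 19, N2 = 1·12 = 12 (N1 ≤ 40, N2 ≤ 30, N2 ≠ N1 ✓), N3 = 19 + 2·12 = 43
check: (N1+N3)/N1 with N1 = 19, N3 = 43 gives 62/19; |achieved − target| = 0 ≤ 31/950 ✓

N1=19 N2=12 achieved=62/19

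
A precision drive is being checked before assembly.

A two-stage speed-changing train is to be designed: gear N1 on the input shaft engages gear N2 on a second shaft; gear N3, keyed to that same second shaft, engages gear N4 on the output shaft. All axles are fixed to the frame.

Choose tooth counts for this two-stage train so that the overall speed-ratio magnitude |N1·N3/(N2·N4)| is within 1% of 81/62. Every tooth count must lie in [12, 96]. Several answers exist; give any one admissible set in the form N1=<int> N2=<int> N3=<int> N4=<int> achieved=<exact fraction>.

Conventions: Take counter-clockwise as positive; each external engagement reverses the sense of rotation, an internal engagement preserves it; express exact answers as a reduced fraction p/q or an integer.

N1=18 N2=12 N3=27 N4=31 achieved=81/62

class = fixed-axis compound train [2-stage, 81/62 wanted]
target = 81/62 in lowest terms: an exact hit needs N1·N3 = k·81 and N2·N4 = k·62 for one integer k, every count in [12, 96]; additionally prefer no 1:1 stage (N1 ≠ N2, N3 ≠ N4)
k = 1…5: no 1:1-free in-range split of k·81 and k·62 into factor pairs; take k = 6
k = 6: N1·N3 = 486 = 18·27, N2·N4 = 372 = 12·31
achieved = 18·27/(12·31) = 81/62; |achieved − target| = 0 ≤ 81/6200 ✓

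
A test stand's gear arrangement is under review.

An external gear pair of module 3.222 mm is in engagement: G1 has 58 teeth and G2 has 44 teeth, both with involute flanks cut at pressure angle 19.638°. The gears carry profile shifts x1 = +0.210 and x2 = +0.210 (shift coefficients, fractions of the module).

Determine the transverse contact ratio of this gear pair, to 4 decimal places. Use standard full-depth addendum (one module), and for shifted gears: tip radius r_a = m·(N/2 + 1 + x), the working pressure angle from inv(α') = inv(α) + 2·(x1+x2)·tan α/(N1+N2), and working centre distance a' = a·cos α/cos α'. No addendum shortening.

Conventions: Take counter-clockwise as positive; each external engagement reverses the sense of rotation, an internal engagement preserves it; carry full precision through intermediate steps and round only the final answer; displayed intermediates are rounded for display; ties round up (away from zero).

class = single-mesh tooth geometry [involute pair 58T × 44T, m = 3.222]
base radii: r_b1 = 88.003157, r_b2 = 66.761016
tip radii: r_a1 = 97.336620, r_a2 = 74.782620
inv(α') = inv(19.638°) + 2·(+0.210+0.210)·tan α/(58+44) = 0.01702233  ⇒  α' = 20.87375°
a' = a·cos α / cos α' = 164.3220·cos 19.638°/cos 20.87375° = 165.635168
action lengths: √(r_a1²−r_b1²) = 41.591609, √(r_a2²−r_b2²) = 33.695802
base pitch p_b = π·m·cos α = 9.533451
CR = (41.591609 + 33.695802 − 165.635168·sin 20.87375°)/9.533451 = 1.706618
contact ratio ≈ 1.7066

1.7066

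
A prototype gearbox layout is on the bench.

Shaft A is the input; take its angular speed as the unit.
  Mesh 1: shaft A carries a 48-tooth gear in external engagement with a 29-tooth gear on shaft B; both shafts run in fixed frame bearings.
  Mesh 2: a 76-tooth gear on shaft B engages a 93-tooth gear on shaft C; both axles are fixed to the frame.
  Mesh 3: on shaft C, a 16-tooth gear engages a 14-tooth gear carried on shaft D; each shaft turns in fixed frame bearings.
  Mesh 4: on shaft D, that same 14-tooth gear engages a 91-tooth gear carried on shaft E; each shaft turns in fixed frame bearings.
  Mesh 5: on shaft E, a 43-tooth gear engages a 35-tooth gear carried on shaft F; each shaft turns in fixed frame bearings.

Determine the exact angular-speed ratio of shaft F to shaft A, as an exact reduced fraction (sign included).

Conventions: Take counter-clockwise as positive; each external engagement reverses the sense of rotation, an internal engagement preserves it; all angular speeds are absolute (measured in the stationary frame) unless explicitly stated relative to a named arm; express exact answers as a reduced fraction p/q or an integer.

class = fixed-axis compound train [5 meshes; 5 ratios multiply, 5 sense flips]
mesh 1 [48T→29T]: running ratio 48/29, sense −
mesh 2 [76T→93T]: running ratio 1216/899, sense +
mesh 3 [16T→14T]: running ratio 9728/6293, sense −
mesh 4 [14T→91T]: running ratio 19456/81809, sense +
mesh 5 [43T→35T]: running ratio 836608/2863315, sense −
ω_out/ω_in = -836608/2863315

-836608/2863315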